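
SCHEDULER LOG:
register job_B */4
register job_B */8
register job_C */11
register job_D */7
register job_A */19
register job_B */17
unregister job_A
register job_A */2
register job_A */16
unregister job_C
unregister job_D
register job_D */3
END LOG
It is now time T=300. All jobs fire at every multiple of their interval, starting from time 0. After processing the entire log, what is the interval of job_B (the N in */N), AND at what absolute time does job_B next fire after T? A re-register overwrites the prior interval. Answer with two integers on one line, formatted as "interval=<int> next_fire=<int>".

Op 1: register job_B */4 -> active={job_B:*/4}
Op 2: register job_B */8 -> active={job_B:*/8}
Op 3: register job_C */11 -> active={job_B:*/8, job_C:*/11}
Op 4: register job_D */7 -> active={job_B:*/8, job_C:*/11, job_D:*/7}
Op 5: register job_A */19 -> active={job_A:*/19, job_B:*/8, job_C:*/11, job_D:*/7}
Op 6: register job_B */17 -> active={job_A:*/19, job_B:*/17, job_C:*/11, job_D:*/7}
Op 7: unregister job_A -> active={job_B:*/17, job_C:*/11, job_D:*/7}
Op 8: register job_A */2 -> active={job_A:*/2, job_B:*/17, job_C:*/11, job_D:*/7}
Op 9: register job_A */16 -> active={job_A:*/16, job_B:*/17, job_C:*/11, job_D:*/7}
Op 10: unregister job_C -> active={job_A:*/16, job_B:*/17, job_D:*/7}
Op 11: unregister job_D -> active={job_A:*/16, job_B:*/17}
Op 12: register job_D */3 -> active={job_A:*/16, job_B:*/17, job_D:*/3}
Final interval of job_B = 17
Next fire of job_B after T=300: (300//17+1)*17 = 306

Answer: interval=17 next_fire=306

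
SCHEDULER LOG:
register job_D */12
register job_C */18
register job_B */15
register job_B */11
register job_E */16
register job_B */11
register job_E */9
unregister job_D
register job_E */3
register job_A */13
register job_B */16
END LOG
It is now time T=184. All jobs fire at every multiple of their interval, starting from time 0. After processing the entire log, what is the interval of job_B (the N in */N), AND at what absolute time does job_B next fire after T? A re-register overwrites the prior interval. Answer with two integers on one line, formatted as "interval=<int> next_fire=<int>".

Op 1: register job_D */12 -> active={job_D:*/12}
Op 2: register job_C */18 -> active={job_C:*/18, job_D:*/12}
Op 3: register job_B */15 -> active={job_B:*/15, job_C:*/18, job_D:*/12}
Op 4: register job_B */11 -> active={job_B:*/11, job_C:*/18, job_D:*/12}
Op 5: register job_E */16 -> active={job_B:*/11, job_C:*/18, job_D:*/12, job_E:*/16}
Op 6: register job_B */11 -> active={job_B:*/11, job_C:*/18, job_D:*/12, job_E:*/16}
Op 7: register job_E */9 -> active={job_B:*/11, job_C:*/18, job_D:*/12, job_E:*/9}
Op 8: unregister job_D -> active={job_B:*/11, job_C:*/18, job_E:*/9}
Op 9: register job_E */3 -> active={job_B:*/11, job_C:*/18, job_E:*/3}
Op 10: register job_A */13 -> active={job_A:*/13, job_B:*/11, job_C:*/18, job_E:*/3}
Op 11: register job_B */16 -> active={job_A:*/13, job_B:*/16, job_C:*/18, job_E:*/3}
Final interval of job_B = 16
Next fire of job_B after T=184: (184//16+1)*16 = 192

Answer: interval=16 next_fire=192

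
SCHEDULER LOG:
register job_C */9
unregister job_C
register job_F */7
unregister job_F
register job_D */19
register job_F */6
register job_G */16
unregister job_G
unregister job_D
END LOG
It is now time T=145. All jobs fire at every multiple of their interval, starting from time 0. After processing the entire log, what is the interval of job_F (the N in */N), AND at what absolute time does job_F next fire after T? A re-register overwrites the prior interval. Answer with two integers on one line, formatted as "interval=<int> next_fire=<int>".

Op 1: register job_C */9 -> active={job_C:*/9}
Op 2: unregister job_C -> active={}
Op 3: register job_F */7 -> active={job_F:*/7}
Op 4: unregister job_F -> active={}
Op 5: register job_D */19 -> active={job_D:*/19}
Op 6: register job_F */6 -> active={job_D:*/19, job_F:*/6}
Op 7: register job_G */16 -> active={job_D:*/19, job_F:*/6, job_G:*/16}
Op 8: unregister job_G -> active={job_D:*/19, job_F:*/6}
Op 9: unregister job_D -> active={job_F:*/6}
Final interval of job_F = 6
Next fire of job_F after T=145: (145//6+1)*6 = 150

Answer: interval=6 next_fire=150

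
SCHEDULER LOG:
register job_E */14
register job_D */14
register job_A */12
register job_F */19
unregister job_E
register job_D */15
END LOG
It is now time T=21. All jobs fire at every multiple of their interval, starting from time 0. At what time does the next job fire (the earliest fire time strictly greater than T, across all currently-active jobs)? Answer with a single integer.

Op 1: register job_E */14 -> active={job_E:*/14}
Op 2: register job_D */14 -> active={job_D:*/14, job_E:*/14}
Op 3: register job_A */12 -> active={job_A:*/12, job_D:*/14, job_E:*/14}
Op 4: register job_F */19 -> active={job_A:*/12, job_D:*/14, job_E:*/14, job_F:*/19}
Op 5: unregister job_E -> active={job_A:*/12, job_D:*/14, job_F:*/19}
Op 6: register job_D */15 -> active={job_A:*/12, job_D:*/15, job_F:*/19}
  job_A: interval 12, next fire after T=21 is 24
  job_D: interval 15, next fire after T=21 is 30
  job_F: interval 19, next fire after T=21 is 38
Earliest fire time = 24 (job job_A)

Answer: 24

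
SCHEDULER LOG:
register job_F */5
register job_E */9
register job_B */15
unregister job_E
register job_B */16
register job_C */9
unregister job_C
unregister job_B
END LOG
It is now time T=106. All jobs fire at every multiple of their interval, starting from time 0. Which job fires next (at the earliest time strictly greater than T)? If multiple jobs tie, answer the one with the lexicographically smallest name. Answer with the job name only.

Answer: job_F

Derivation:
Op 1: register job_F */5 -> active={job_F:*/5}
Op 2: register job_E */9 -> active={job_E:*/9, job_F:*/5}
Op 3: register job_B */15 -> active={job_B:*/15, job_E:*/9, job_F:*/5}
Op 4: unregister job_E -> active={job_B:*/15, job_F:*/5}
Op 5: register job_B */16 -> active={job_B:*/16, job_F:*/5}
Op 6: register job_C */9 -> active={job_B:*/16, job_C:*/9, job_F:*/5}
Op 7: unregister job_C -> active={job_B:*/16, job_F:*/5}
Op 8: unregister job_B -> active={job_F:*/5}
  job_F: interval 5, next fire after T=106 is 110
Earliest = 110, winner (lex tiebreak) = job_F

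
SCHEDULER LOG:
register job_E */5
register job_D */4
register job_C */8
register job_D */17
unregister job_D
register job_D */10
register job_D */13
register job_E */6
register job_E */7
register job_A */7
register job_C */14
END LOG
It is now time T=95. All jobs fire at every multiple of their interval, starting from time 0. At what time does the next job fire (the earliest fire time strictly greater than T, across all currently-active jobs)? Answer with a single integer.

Answer: 98

Derivation:
Op 1: register job_E */5 -> active={job_E:*/5}
Op 2: register job_D */4 -> active={job_D:*/4, job_E:*/5}
Op 3: register job_C */8 -> active={job_C:*/8, job_D:*/4, job_E:*/5}
Op 4: register job_D */17 -> active={job_C:*/8, job_D:*/17, job_E:*/5}
Op 5: unregister job_D -> active={job_C:*/8, job_E:*/5}
Op 6: register job_D */10 -> active={job_C:*/8, job_D:*/10, job_E:*/5}
Op 7: register job_D */13 -> active={job_C:*/8, job_D:*/13, job_E:*/5}
Op 8: register job_E */6 -> active={job_C:*/8, job_D:*/13, job_E:*/6}
Op 9: register job_E */7 -> active={job_C:*/8, job_D:*/13, job_E:*/7}
Op 10: register job_A */7 -> active={job_A:*/7, job_C:*/8, job_D:*/13, job_E:*/7}
Op 11: register job_C */14 -> active={job_A:*/7, job_C:*/14, job_D:*/13, job_E:*/7}
  job_A: interval 7, next fire after T=95 is 98
  job_C: interval 14, next fire after T=95 is 98
  job_D: interval 13, next fire after T=95 is 104
  job_E: interval 7, next fire after T=95 is 98
Earliest fire time = 98 (job job_A)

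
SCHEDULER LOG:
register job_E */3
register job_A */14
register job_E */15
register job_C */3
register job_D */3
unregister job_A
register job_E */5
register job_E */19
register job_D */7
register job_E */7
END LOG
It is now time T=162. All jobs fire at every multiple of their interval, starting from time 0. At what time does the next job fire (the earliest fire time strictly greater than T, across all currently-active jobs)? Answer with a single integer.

Op 1: register job_E */3 -> active={job_E:*/3}
Op 2: register job_A */14 -> active={job_A:*/14, job_E:*/3}
Op 3: register job_E */15 -> active={job_A:*/14, job_E:*/15}
Op 4: register job_C */3 -> active={job_A:*/14, job_C:*/3, job_E:*/15}
Op 5: register job_D */3 -> active={job_A:*/14, job_C:*/3, job_D:*/3, job_E:*/15}
Op 6: unregister job_A -> active={job_C:*/3, job_D:*/3, job_E:*/15}
Op 7: register job_E */5 -> active={job_C:*/3, job_D:*/3, job_E:*/5}
Op 8: register job_E */19 -> active={job_C:*/3, job_D:*/3, job_E:*/19}
Op 9: register job_D */7 -> active={job_C:*/3, job_D:*/7, job_E:*/19}
Op 10: register job_E */7 -> active={job_C:*/3, job_D:*/7, job_E:*/7}
  job_C: interval 3, next fire after T=162 is 165
  job_D: interval 7, next fire after T=162 is 168
  job_E: interval 7, next fire after T=162 is 168
Earliest fire time = 165 (job job_C)

Answer: 165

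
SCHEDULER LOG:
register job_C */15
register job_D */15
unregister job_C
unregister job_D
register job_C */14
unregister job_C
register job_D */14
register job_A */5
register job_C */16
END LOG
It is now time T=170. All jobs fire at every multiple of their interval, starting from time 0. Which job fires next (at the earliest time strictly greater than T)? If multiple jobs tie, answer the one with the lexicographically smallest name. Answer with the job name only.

Answer: job_A

Derivation:
Op 1: register job_C */15 -> active={job_C:*/15}
Op 2: register job_D */15 -> active={job_C:*/15, job_D:*/15}
Op 3: unregister job_C -> active={job_D:*/15}
Op 4: unregister job_D -> active={}
Op 5: register job_C */14 -> active={job_C:*/14}
Op 6: unregister job_C -> active={}
Op 7: register job_D */14 -> active={job_D:*/14}
Op 8: register job_A */5 -> active={job_A:*/5, job_D:*/14}
Op 9: register job_C */16 -> active={job_A:*/5, job_C:*/16, job_D:*/14}
  job_A: interval 5, next fire after T=170 is 175
  job_C: interval 16, next fire after T=170 is 176
  job_D: interval 14, next fire after T=170 is 182
Earliest = 175, winner (lex tiebreak) = job_A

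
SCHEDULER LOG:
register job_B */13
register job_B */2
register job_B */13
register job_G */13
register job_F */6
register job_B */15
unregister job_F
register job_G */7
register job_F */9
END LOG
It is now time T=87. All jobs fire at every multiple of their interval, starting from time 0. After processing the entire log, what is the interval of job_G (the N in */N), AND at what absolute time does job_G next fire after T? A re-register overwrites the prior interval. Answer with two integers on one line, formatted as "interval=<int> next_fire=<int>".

Op 1: register job_B */13 -> active={job_B:*/13}
Op 2: register job_B */2 -> active={job_B:*/2}
Op 3: register job_B */13 -> active={job_B:*/13}
Op 4: register job_G */13 -> active={job_B:*/13, job_G:*/13}
Op 5: register job_F */6 -> active={job_B:*/13, job_F:*/6, job_G:*/13}
Op 6: register job_B */15 -> active={job_B:*/15, job_F:*/6, job_G:*/13}
Op 7: unregister job_F -> active={job_B:*/15, job_G:*/13}
Op 8: register job_G */7 -> active={job_B:*/15, job_G:*/7}
Op 9: register job_F */9 -> active={job_B:*/15, job_F:*/9, job_G:*/7}
Final interval of job_G = 7
Next fire of job_G after T=87: (87//7+1)*7 = 91

Answer: interval=7 next_fire=91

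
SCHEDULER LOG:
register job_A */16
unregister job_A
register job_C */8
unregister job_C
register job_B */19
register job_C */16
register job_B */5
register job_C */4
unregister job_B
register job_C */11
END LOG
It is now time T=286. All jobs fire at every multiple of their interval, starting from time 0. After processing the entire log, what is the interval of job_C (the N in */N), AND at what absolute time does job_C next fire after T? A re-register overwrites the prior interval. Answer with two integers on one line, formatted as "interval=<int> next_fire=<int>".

Answer: interval=11 next_fire=297

Derivation:
Op 1: register job_A */16 -> active={job_A:*/16}
Op 2: unregister job_A -> active={}
Op 3: register job_C */8 -> active={job_C:*/8}
Op 4: unregister job_C -> active={}
Op 5: register job_B */19 -> active={job_B:*/19}
Op 6: register job_C */16 -> active={job_B:*/19, job_C:*/16}
Op 7: register job_B */5 -> active={job_B:*/5, job_C:*/16}
Op 8: register job_C */4 -> active={job_B:*/5, job_C:*/4}
Op 9: unregister job_B -> active={job_C:*/4}
Op 10: register job_C */11 -> active={job_C:*/11}
Final interval of job_C = 11
Next fire of job_C after T=286: (286//11+1)*11 = 297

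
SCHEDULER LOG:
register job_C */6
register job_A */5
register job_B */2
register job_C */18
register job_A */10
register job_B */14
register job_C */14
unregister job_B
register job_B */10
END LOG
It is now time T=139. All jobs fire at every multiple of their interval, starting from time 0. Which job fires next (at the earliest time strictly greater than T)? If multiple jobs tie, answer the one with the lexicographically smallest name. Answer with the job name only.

Op 1: register job_C */6 -> active={job_C:*/6}
Op 2: register job_A */5 -> active={job_A:*/5, job_C:*/6}
Op 3: register job_B */2 -> active={job_A:*/5, job_B:*/2, job_C:*/6}
Op 4: register job_C */18 -> active={job_A:*/5, job_B:*/2, job_C:*/18}
Op 5: register job_A */10 -> active={job_A:*/10, job_B:*/2, job_C:*/18}
Op 6: register job_B */14 -> active={job_A:*/10, job_B:*/14, job_C:*/18}
Op 7: register job_C */14 -> active={job_A:*/10, job_B:*/14, job_C:*/14}
Op 8: unregister job_B -> active={job_A:*/10, job_C:*/14}
Op 9: register job_B */10 -> active={job_A:*/10, job_B:*/10, job_C:*/14}
  job_A: interval 10, next fire after T=139 is 140
  job_B: interval 10, next fire after T=139 is 140
  job_C: interval 14, next fire after T=139 is 140
Earliest = 140, winner (lex tiebreak) = job_A

Answer: job_A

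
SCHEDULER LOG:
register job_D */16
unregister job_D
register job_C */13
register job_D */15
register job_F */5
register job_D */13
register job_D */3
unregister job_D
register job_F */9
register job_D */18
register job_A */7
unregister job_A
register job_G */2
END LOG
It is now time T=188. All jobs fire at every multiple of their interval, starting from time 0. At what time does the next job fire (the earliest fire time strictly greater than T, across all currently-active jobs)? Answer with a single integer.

Answer: 189

Derivation:
Op 1: register job_D */16 -> active={job_D:*/16}
Op 2: unregister job_D -> active={}
Op 3: register job_C */13 -> active={job_C:*/13}
Op 4: register job_D */15 -> active={job_C:*/13, job_D:*/15}
Op 5: register job_F */5 -> active={job_C:*/13, job_D:*/15, job_F:*/5}
Op 6: register job_D */13 -> active={job_C:*/13, job_D:*/13, job_F:*/5}
Op 7: register job_D */3 -> active={job_C:*/13, job_D:*/3, job_F:*/5}
Op 8: unregister job_D -> active={job_C:*/13, job_F:*/5}
Op 9: register job_F */9 -> active={job_C:*/13, job_F:*/9}
Op 10: register job_D */18 -> active={job_C:*/13, job_D:*/18, job_F:*/9}
Op 11: register job_A */7 -> active={job_A:*/7, job_C:*/13, job_D:*/18, job_F:*/9}
Op 12: unregister job_A -> active={job_C:*/13, job_D:*/18, job_F:*/9}
Op 13: register job_G */2 -> active={job_C:*/13, job_D:*/18, job_F:*/9, job_G:*/2}
  job_C: interval 13, next fire after T=188 is 195
  job_D: interval 18, next fire after T=188 is 198
  job_F: interval 9, next fire after T=188 is 189
  job_G: interval 2, next fire after T=188 is 190
Earliest fire time = 189 (job job_F)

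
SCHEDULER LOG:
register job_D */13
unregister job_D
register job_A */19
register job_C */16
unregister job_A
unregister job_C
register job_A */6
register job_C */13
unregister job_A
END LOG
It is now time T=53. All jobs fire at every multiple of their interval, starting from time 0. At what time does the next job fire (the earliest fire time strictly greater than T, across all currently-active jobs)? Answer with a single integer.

Answer: 65

Derivation:
Op 1: register job_D */13 -> active={job_D:*/13}
Op 2: unregister job_D -> active={}
Op 3: register job_A */19 -> active={job_A:*/19}
Op 4: register job_C */16 -> active={job_A:*/19, job_C:*/16}
Op 5: unregister job_A -> active={job_C:*/16}
Op 6: unregister job_C -> active={}
Op 7: register job_A */6 -> active={job_A:*/6}
Op 8: register job_C */13 -> active={job_A:*/6, job_C:*/13}
Op 9: unregister job_A -> active={job_C:*/13}
  job_C: interval 13, next fire after T=53 is 65
Earliest fire time = 65 (job job_C)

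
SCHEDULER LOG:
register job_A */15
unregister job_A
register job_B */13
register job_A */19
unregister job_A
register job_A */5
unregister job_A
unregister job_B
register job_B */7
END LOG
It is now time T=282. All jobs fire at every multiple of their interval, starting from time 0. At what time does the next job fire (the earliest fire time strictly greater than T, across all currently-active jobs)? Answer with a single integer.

Op 1: register job_A */15 -> active={job_A:*/15}
Op 2: unregister job_A -> active={}
Op 3: register job_B */13 -> active={job_B:*/13}
Op 4: register job_A */19 -> active={job_A:*/19, job_B:*/13}
Op 5: unregister job_A -> active={job_B:*/13}
Op 6: register job_A */5 -> active={job_A:*/5, job_B:*/13}
Op 7: unregister job_A -> active={job_B:*/13}
Op 8: unregister job_B -> active={}
Op 9: register job_B */7 -> active={job_B:*/7}
  job_B: interval 7, next fire after T=282 is 287
Earliest fire time = 287 (job job_B)

Answer: 287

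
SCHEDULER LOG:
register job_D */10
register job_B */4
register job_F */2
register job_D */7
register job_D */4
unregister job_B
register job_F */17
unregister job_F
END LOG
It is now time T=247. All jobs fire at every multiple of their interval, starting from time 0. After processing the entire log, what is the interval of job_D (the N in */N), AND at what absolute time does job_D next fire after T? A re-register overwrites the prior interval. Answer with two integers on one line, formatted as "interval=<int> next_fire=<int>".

Answer: interval=4 next_fire=248

Derivation:
Op 1: register job_D */10 -> active={job_D:*/10}
Op 2: register job_B */4 -> active={job_B:*/4, job_D:*/10}
Op 3: register job_F */2 -> active={job_B:*/4, job_D:*/10, job_F:*/2}
Op 4: register job_D */7 -> active={job_B:*/4, job_D:*/7, job_F:*/2}
Op 5: register job_D */4 -> active={job_B:*/4, job_D:*/4, job_F:*/2}
Op 6: unregister job_B -> active={job_D:*/4, job_F:*/2}
Op 7: register job_F */17 -> active={job_D:*/4, job_F:*/17}
Op 8: unregister job_F -> active={job_D:*/4}
Final interval of job_D = 4
Next fire of job_D after T=247: (247//4+1)*4 = 248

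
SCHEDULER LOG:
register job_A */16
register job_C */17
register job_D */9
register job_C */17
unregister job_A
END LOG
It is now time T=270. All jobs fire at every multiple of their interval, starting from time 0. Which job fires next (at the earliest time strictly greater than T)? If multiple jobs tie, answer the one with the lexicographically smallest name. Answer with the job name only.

Op 1: register job_A */16 -> active={job_A:*/16}
Op 2: register job_C */17 -> active={job_A:*/16, job_C:*/17}
Op 3: register job_D */9 -> active={job_A:*/16, job_C:*/17, job_D:*/9}
Op 4: register job_C */17 -> active={job_A:*/16, job_C:*/17, job_D:*/9}
Op 5: unregister job_A -> active={job_C:*/17, job_D:*/9}
  job_C: interval 17, next fire after T=270 is 272
  job_D: interval 9, next fire after T=270 is 279
Earliest = 272, winner (lex tiebreak) = job_C

Answer: job_C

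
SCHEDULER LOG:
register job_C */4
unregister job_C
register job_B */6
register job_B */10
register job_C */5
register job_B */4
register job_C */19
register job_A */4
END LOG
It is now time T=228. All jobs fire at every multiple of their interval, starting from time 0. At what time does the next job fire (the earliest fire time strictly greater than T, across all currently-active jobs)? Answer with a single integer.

Op 1: register job_C */4 -> active={job_C:*/4}
Op 2: unregister job_C -> active={}
Op 3: register job_B */6 -> active={job_B:*/6}
Op 4: register job_B */10 -> active={job_B:*/10}
Op 5: register job_C */5 -> active={job_B:*/10, job_C:*/5}
Op 6: register job_B */4 -> active={job_B:*/4, job_C:*/5}
Op 7: register job_C */19 -> active={job_B:*/4, job_C:*/19}
Op 8: register job_A */4 -> active={job_A:*/4, job_B:*/4, job_C:*/19}
  job_A: interval 4, next fire after T=228 is 232
  job_B: interval 4, next fire after T=228 is 232
  job_C: interval 19, next fire after T=228 is 247
Earliest fire time = 232 (job job_A)

Answer: 232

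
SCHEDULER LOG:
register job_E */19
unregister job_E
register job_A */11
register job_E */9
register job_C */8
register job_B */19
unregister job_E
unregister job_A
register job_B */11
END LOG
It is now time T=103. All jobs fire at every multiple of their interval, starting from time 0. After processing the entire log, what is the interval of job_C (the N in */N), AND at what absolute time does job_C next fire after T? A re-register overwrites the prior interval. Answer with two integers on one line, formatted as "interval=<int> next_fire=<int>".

Answer: interval=8 next_fire=104

Derivation:
Op 1: register job_E */19 -> active={job_E:*/19}
Op 2: unregister job_E -> active={}
Op 3: register job_A */11 -> active={job_A:*/11}
Op 4: register job_E */9 -> active={job_A:*/11, job_E:*/9}
Op 5: register job_C */8 -> active={job_A:*/11, job_C:*/8, job_E:*/9}
Op 6: register job_B */19 -> active={job_A:*/11, job_B:*/19, job_C:*/8, job_E:*/9}
Op 7: unregister job_E -> active={job_A:*/11, job_B:*/19, job_C:*/8}
Op 8: unregister job_A -> active={job_B:*/19, job_C:*/8}
Op 9: register job_B */11 -> active={job_B:*/11, job_C:*/8}
Final interval of job_C = 8
Next fire of job_C after T=103: (103//8+1)*8 = 104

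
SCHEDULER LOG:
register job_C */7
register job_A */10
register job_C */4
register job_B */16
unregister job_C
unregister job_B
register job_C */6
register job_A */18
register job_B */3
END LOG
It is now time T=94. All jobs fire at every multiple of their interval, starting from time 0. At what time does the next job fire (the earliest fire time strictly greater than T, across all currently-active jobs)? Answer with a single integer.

Answer: 96

Derivation:
Op 1: register job_C */7 -> active={job_C:*/7}
Op 2: register job_A */10 -> active={job_A:*/10, job_C:*/7}
Op 3: register job_C */4 -> active={job_A:*/10, job_C:*/4}
Op 4: register job_B */16 -> active={job_A:*/10, job_B:*/16, job_C:*/4}
Op 5: unregister job_C -> active={job_A:*/10, job_B:*/16}
Op 6: unregister job_B -> active={job_A:*/10}
Op 7: register job_C */6 -> active={job_A:*/10, job_C:*/6}
Op 8: register job_A */18 -> active={job_A:*/18, job_C:*/6}
Op 9: register job_B */3 -> active={job_A:*/18, job_B:*/3, job_C:*/6}
  job_A: interval 18, next fire after T=94 is 108
  job_B: interval 3, next fire after T=94 is 96
  job_C: interval 6, next fire after T=94 is 96
Earliest fire time = 96 (job job_B)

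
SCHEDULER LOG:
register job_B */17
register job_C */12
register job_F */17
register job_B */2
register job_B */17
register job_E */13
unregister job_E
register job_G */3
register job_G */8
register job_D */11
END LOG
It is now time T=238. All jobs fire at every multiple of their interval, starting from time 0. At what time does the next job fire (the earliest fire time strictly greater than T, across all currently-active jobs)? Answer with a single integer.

Op 1: register job_B */17 -> active={job_B:*/17}
Op 2: register job_C */12 -> active={job_B:*/17, job_C:*/12}
Op 3: register job_F */17 -> active={job_B:*/17, job_C:*/12, job_F:*/17}
Op 4: register job_B */2 -> active={job_B:*/2, job_C:*/12, job_F:*/17}
Op 5: register job_B */17 -> active={job_B:*/17, job_C:*/12, job_F:*/17}
Op 6: register job_E */13 -> active={job_B:*/17, job_C:*/12, job_E:*/13, job_F:*/17}
Op 7: unregister job_E -> active={job_B:*/17, job_C:*/12, job_F:*/17}
Op 8: register job_G */3 -> active={job_B:*/17, job_C:*/12, job_F:*/17, job_G:*/3}
Op 9: register job_G */8 -> active={job_B:*/17, job_C:*/12, job_F:*/17, job_G:*/8}
Op 10: register job_D */11 -> active={job_B:*/17, job_C:*/12, job_D:*/11, job_F:*/17, job_G:*/8}
  job_B: interval 17, next fire after T=238 is 255
  job_C: interval 12, next fire after T=238 is 240
  job_D: interval 11, next fire after T=238 is 242
  job_F: interval 17, next fire after T=238 is 255
  job_G: interval 8, next fire after T=238 is 240
Earliest fire time = 240 (job job_C)

Answer: 240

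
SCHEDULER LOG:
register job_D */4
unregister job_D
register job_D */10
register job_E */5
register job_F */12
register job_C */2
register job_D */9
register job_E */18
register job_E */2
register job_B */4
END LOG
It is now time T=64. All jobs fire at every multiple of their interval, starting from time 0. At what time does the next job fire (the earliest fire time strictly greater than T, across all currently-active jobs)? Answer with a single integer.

Op 1: register job_D */4 -> active={job_D:*/4}
Op 2: unregister job_D -> active={}
Op 3: register job_D */10 -> active={job_D:*/10}
Op 4: register job_E */5 -> active={job_D:*/10, job_E:*/5}
Op 5: register job_F */12 -> active={job_D:*/10, job_E:*/5, job_F:*/12}
Op 6: register job_C */2 -> active={job_C:*/2, job_D:*/10, job_E:*/5, job_F:*/12}
Op 7: register job_D */9 -> active={job_C:*/2, job_D:*/9, job_E:*/5, job_F:*/12}
Op 8: register job_E */18 -> active={job_C:*/2, job_D:*/9, job_E:*/18, job_F:*/12}
Op 9: register job_E */2 -> active={job_C:*/2, job_D:*/9, job_E:*/2, job_F:*/12}
Op 10: register job_B */4 -> active={job_B:*/4, job_C:*/2, job_D:*/9, job_E:*/2, job_F:*/12}
  job_B: interval 4, next fire after T=64 is 68
  job_C: interval 2, next fire after T=64 is 66
  job_D: interval 9, next fire after T=64 is 72
  job_E: interval 2, next fire after T=64 is 66
  job_F: interval 12, next fire after T=64 is 72
Earliest fire time = 66 (job job_C)

Answer: 66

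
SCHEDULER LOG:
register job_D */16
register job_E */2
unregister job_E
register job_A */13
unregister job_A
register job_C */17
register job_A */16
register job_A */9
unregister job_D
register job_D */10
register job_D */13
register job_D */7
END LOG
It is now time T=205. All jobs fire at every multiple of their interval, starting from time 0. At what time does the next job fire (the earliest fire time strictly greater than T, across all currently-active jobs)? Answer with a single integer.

Op 1: register job_D */16 -> active={job_D:*/16}
Op 2: register job_E */2 -> active={job_D:*/16, job_E:*/2}
Op 3: unregister job_E -> active={job_D:*/16}
Op 4: register job_A */13 -> active={job_A:*/13, job_D:*/16}
Op 5: unregister job_A -> active={job_D:*/16}
Op 6: register job_C */17 -> active={job_C:*/17, job_D:*/16}
Op 7: register job_A */16 -> active={job_A:*/16, job_C:*/17, job_D:*/16}
Op 8: register job_A */9 -> active={job_A:*/9, job_C:*/17, job_D:*/16}
Op 9: unregister job_D -> active={job_A:*/9, job_C:*/17}
Op 10: register job_D */10 -> active={job_A:*/9, job_C:*/17, job_D:*/10}
Op 11: register job_D */13 -> active={job_A:*/9, job_C:*/17, job_D:*/13}
Op 12: register job_D */7 -> active={job_A:*/9, job_C:*/17, job_D:*/7}
  job_A: interval 9, next fire after T=205 is 207
  job_C: interval 17, next fire after T=205 is 221
  job_D: interval 7, next fire after T=205 is 210
Earliest fire time = 207 (job job_A)

Answer: 207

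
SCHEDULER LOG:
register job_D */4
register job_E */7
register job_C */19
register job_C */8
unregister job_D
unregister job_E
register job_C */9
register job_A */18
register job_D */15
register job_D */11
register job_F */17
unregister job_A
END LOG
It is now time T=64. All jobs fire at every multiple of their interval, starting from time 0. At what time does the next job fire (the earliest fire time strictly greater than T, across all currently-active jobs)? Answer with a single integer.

Op 1: register job_D */4 -> active={job_D:*/4}
Op 2: register job_E */7 -> active={job_D:*/4, job_E:*/7}
Op 3: register job_C */19 -> active={job_C:*/19, job_D:*/4, job_E:*/7}
Op 4: register job_C */8 -> active={job_C:*/8, job_D:*/4, job_E:*/7}
Op 5: unregister job_D -> active={job_C:*/8, job_E:*/7}
Op 6: unregister job_E -> active={job_C:*/8}
Op 7: register job_C */9 -> active={job_C:*/9}
Op 8: register job_A */18 -> active={job_A:*/18, job_C:*/9}
Op 9: register job_D */15 -> active={job_A:*/18, job_C:*/9, job_D:*/15}
Op 10: register job_D */11 -> active={job_A:*/18, job_C:*/9, job_D:*/11}
Op 11: register job_F */17 -> active={job_A:*/18, job_C:*/9, job_D:*/11, job_F:*/17}
Op 12: unregister job_A -> active={job_C:*/9, job_D:*/11, job_F:*/17}
  job_C: interval 9, next fire after T=64 is 72
  job_D: interval 11, next fire after T=64 is 66
  job_F: interval 17, next fire after T=64 is 68
Earliest fire time = 66 (job job_D)

Answer: 66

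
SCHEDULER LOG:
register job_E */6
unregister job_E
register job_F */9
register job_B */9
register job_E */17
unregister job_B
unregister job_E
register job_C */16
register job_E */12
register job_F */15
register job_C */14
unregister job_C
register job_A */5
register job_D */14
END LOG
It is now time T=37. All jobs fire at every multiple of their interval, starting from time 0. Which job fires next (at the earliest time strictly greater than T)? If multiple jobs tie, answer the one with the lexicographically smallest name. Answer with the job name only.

Op 1: register job_E */6 -> active={job_E:*/6}
Op 2: unregister job_E -> active={}
Op 3: register job_F */9 -> active={job_F:*/9}
Op 4: register job_B */9 -> active={job_B:*/9, job_F:*/9}
Op 5: register job_E */17 -> active={job_B:*/9, job_E:*/17, job_F:*/9}
Op 6: unregister job_B -> active={job_E:*/17, job_F:*/9}
Op 7: unregister job_E -> active={job_F:*/9}
Op 8: register job_C */16 -> active={job_C:*/16, job_F:*/9}
Op 9: register job_E */12 -> active={job_C:*/16, job_E:*/12, job_F:*/9}
Op 10: register job_F */15 -> active={job_C:*/16, job_E:*/12, job_F:*/15}
Op 11: register job_C */14 -> active={job_C:*/14, job_E:*/12, job_F:*/15}
Op 12: unregister job_C -> active={job_E:*/12, job_F:*/15}
Op 13: register job_A */5 -> active={job_A:*/5, job_E:*/12, job_F:*/15}
Op 14: register job_D */14 -> active={job_A:*/5, job_D:*/14, job_E:*/12, job_F:*/15}
  job_A: interval 5, next fire after T=37 is 40
  job_D: interval 14, next fire after T=37 is 42
  job_E: interval 12, next fire after T=37 is 48
  job_F: interval 15, next fire after T=37 is 45
Earliest = 40, winner (lex tiebreak) = job_A

Answer: job_A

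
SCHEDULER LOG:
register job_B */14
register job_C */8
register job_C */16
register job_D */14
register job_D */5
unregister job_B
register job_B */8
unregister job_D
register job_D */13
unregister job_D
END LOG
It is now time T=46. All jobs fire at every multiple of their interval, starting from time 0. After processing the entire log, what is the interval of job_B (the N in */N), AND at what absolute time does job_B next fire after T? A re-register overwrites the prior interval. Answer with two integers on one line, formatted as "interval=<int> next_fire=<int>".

Answer: interval=8 next_fire=48

Derivation:
Op 1: register job_B */14 -> active={job_B:*/14}
Op 2: register job_C */8 -> active={job_B:*/14, job_C:*/8}
Op 3: register job_C */16 -> active={job_B:*/14, job_C:*/16}
Op 4: register job_D */14 -> active={job_B:*/14, job_C:*/16, job_D:*/14}
Op 5: register job_D */5 -> active={job_B:*/14, job_C:*/16, job_D:*/5}
Op 6: unregister job_B -> active={job_C:*/16, job_D:*/5}
Op 7: register job_B */8 -> active={job_B:*/8, job_C:*/16, job_D:*/5}
Op 8: unregister job_D -> active={job_B:*/8, job_C:*/16}
Op 9: register job_D */13 -> active={job_B:*/8, job_C:*/16, job_D:*/13}
Op 10: unregister job_D -> active={job_B:*/8, job_C:*/16}
Final interval of job_B = 8
Next fire of job_B after T=46: (46//8+1)*8 = 48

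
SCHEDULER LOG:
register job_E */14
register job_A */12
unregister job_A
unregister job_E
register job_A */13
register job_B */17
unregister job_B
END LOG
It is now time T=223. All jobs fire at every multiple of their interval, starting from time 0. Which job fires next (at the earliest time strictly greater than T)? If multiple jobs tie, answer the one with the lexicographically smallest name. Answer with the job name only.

Answer: job_A

Derivation:
Op 1: register job_E */14 -> active={job_E:*/14}
Op 2: register job_A */12 -> active={job_A:*/12, job_E:*/14}
Op 3: unregister job_A -> active={job_E:*/14}
Op 4: unregister job_E -> active={}
Op 5: register job_A */13 -> active={job_A:*/13}
Op 6: register job_B */17 -> active={job_A:*/13, job_B:*/17}
Op 7: unregister job_B -> active={job_A:*/13}
  job_A: interval 13, next fire after T=223 is 234
Earliest = 234, winner (lex tiebreak) = job_A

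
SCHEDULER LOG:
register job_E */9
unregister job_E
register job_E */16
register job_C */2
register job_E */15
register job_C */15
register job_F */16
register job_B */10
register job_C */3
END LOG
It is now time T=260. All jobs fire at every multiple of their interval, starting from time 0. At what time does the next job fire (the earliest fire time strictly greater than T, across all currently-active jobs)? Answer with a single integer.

Op 1: register job_E */9 -> active={job_E:*/9}
Op 2: unregister job_E -> active={}
Op 3: register job_E */16 -> active={job_E:*/16}
Op 4: register job_C */2 -> active={job_C:*/2, job_E:*/16}
Op 5: register job_E */15 -> active={job_C:*/2, job_E:*/15}
Op 6: register job_C */15 -> active={job_C:*/15, job_E:*/15}
Op 7: register job_F */16 -> active={job_C:*/15, job_E:*/15, job_F:*/16}
Op 8: register job_B */10 -> active={job_B:*/10, job_C:*/15, job_E:*/15, job_F:*/16}
Op 9: register job_C */3 -> active={job_B:*/10, job_C:*/3, job_E:*/15, job_F:*/16}
  job_B: interval 10, next fire after T=260 is 270
  job_C: interval 3, next fire after T=260 is 261
  job_E: interval 15, next fire after T=260 is 270
  job_F: interval 16, next fire after T=260 is 272
Earliest fire time = 261 (job job_C)

Answer: 261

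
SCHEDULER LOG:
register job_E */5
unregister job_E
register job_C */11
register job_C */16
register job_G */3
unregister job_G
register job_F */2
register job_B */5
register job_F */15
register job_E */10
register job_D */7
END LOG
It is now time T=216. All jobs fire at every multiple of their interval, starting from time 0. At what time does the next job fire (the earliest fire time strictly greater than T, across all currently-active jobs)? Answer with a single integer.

Answer: 217

Derivation:
Op 1: register job_E */5 -> active={job_E:*/5}
Op 2: unregister job_E -> active={}
Op 3: register job_C */11 -> active={job_C:*/11}
Op 4: register job_C */16 -> active={job_C:*/16}
Op 5: register job_G */3 -> active={job_C:*/16, job_G:*/3}
Op 6: unregister job_G -> active={job_C:*/16}
Op 7: register job_F */2 -> active={job_C:*/16, job_F:*/2}
Op 8: register job_B */5 -> active={job_B:*/5, job_C:*/16, job_F:*/2}
Op 9: register job_F */15 -> active={job_B:*/5, job_C:*/16, job_F:*/15}
Op 10: register job_E */10 -> active={job_B:*/5, job_C:*/16, job_E:*/10, job_F:*/15}
Op 11: register job_D */7 -> active={job_B:*/5, job_C:*/16, job_D:*/7, job_E:*/10, job_F:*/15}
  job_B: interval 5, next fire after T=216 is 220
  job_C: interval 16, next fire after T=216 is 224
  job_D: interval 7, next fire after T=216 is 217
  job_E: interval 10, next fire after T=216 is 220
  job_F: interval 15, next fire after T=216 is 225
Earliest fire time = 217 (job job_D)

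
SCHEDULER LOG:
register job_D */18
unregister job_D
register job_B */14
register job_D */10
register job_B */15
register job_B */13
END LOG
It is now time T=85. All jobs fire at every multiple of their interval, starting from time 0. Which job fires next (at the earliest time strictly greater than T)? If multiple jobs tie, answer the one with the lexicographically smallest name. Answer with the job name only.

Answer: job_D

Derivation:
Op 1: register job_D */18 -> active={job_D:*/18}
Op 2: unregister job_D -> active={}
Op 3: register job_B */14 -> active={job_B:*/14}
Op 4: register job_D */10 -> active={job_B:*/14, job_D:*/10}
Op 5: register job_B */15 -> active={job_B:*/15, job_D:*/10}
Op 6: register job_B */13 -> active={job_B:*/13, job_D:*/10}
  job_B: interval 13, next fire after T=85 is 91
  job_D: interval 10, next fire after T=85 is 90
Earliest = 90, winner (lex tiebreak) = job_D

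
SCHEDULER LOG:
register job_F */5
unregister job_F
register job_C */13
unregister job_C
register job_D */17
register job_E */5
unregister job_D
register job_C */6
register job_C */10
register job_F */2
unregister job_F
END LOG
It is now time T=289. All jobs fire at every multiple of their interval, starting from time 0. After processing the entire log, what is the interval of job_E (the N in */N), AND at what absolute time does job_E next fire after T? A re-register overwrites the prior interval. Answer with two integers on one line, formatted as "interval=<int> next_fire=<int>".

Op 1: register job_F */5 -> active={job_F:*/5}
Op 2: unregister job_F -> active={}
Op 3: register job_C */13 -> active={job_C:*/13}
Op 4: unregister job_C -> active={}
Op 5: register job_D */17 -> active={job_D:*/17}
Op 6: register job_E */5 -> active={job_D:*/17, job_E:*/5}
Op 7: unregister job_D -> active={job_E:*/5}
Op 8: register job_C */6 -> active={job_C:*/6, job_E:*/5}
Op 9: register job_C */10 -> active={job_C:*/10, job_E:*/5}
Op 10: register job_F */2 -> active={job_C:*/10, job_E:*/5, job_F:*/2}
Op 11: unregister job_F -> active={job_C:*/10, job_E:*/5}
Final interval of job_E = 5
Next fire of job_E after T=289: (289//5+1)*5 = 290

Answer: interval=5 next_fire=290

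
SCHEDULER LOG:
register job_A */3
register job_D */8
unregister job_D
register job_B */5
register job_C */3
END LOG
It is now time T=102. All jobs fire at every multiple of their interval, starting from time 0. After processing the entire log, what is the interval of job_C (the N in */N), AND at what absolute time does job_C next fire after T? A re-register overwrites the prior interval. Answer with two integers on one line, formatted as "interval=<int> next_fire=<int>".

Answer: interval=3 next_fire=105

Derivation:
Op 1: register job_A */3 -> active={job_A:*/3}
Op 2: register job_D */8 -> active={job_A:*/3, job_D:*/8}
Op 3: unregister job_D -> active={job_A:*/3}
Op 4: register job_B */5 -> active={job_A:*/3, job_B:*/5}
Op 5: register job_C */3 -> active={job_A:*/3, job_B:*/5, job_C:*/3}
Final interval of job_C = 3
Next fire of job_C after T=102: (102//3+1)*3 = 105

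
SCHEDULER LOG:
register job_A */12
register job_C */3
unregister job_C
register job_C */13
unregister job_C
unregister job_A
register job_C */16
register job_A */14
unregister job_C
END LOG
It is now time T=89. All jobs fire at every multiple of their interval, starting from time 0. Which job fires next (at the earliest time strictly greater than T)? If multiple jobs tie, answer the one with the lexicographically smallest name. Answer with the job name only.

Op 1: register job_A */12 -> active={job_A:*/12}
Op 2: register job_C */3 -> active={job_A:*/12, job_C:*/3}
Op 3: unregister job_C -> active={job_A:*/12}
Op 4: register job_C */13 -> active={job_A:*/12, job_C:*/13}
Op 5: unregister job_C -> active={job_A:*/12}
Op 6: unregister job_A -> active={}
Op 7: register job_C */16 -> active={job_C:*/16}
Op 8: register job_A */14 -> active={job_A:*/14, job_C:*/16}
Op 9: unregister job_C -> active={job_A:*/14}
  job_A: interval 14, next fire after T=89 is 98
Earliest = 98, winner (lex tiebreak) = job_A

Answer: job_A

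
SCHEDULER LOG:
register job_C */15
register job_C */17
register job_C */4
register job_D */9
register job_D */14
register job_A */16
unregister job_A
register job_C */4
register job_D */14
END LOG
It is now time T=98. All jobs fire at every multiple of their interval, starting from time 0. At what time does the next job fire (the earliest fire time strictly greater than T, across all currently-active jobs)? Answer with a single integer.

Op 1: register job_C */15 -> active={job_C:*/15}
Op 2: register job_C */17 -> active={job_C:*/17}
Op 3: register job_C */4 -> active={job_C:*/4}
Op 4: register job_D */9 -> active={job_C:*/4, job_D:*/9}
Op 5: register job_D */14 -> active={job_C:*/4, job_D:*/14}
Op 6: register job_A */16 -> active={job_A:*/16, job_C:*/4, job_D:*/14}
Op 7: unregister job_A -> active={job_C:*/4, job_D:*/14}
Op 8: register job_C */4 -> active={job_C:*/4, job_D:*/14}
Op 9: register job_D */14 -> active={job_C:*/4, job_D:*/14}
  job_C: interval 4, next fire after T=98 is 100
  job_D: interval 14, next fire after T=98 is 112
Earliest fire time = 100 (job job_C)

Answer: 100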